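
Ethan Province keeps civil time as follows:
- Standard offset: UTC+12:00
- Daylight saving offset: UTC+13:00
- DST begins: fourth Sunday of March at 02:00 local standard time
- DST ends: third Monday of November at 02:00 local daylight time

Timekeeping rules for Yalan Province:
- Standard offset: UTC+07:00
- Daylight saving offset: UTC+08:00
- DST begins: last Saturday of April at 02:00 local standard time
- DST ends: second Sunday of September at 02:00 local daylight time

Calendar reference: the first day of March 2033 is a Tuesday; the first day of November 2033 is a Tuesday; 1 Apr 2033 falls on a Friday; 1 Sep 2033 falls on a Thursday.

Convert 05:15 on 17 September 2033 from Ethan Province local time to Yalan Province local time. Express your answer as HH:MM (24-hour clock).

1 March 2033 is a Tuesday, so the first Sunday is March 6 and the fourth is March 27.
1 November 2033 is a Tuesday, so the first Monday is November 7 and the third is November 21.
17 September 2033 lies within the daylight-saving period (27 March – 21 November), so Ethan Province is on daylight time, UTC+13:00.
05:15 Ethan Province − 13h = 16:15 UTC (rolling into the previous day, 16 September 2033).
1 April 2033 is a Friday, so Saturdays fall on 2, 9, 16, 23, 30; the last is April 30.
1 September 2033 is a Thursday, so the first Sunday is September 4 and the second is September 11.
At the standard offset (UTC+07:00), 16:15 UTC + 7h = 23:15 Yalan Province standard time.
The standard-time date in Yalan Province, 16 September 2033, is outside the daylight-saving period (30 April – 11 September), so Yalan Province is on standard time, UTC+07:00.
16:15 UTC + 7h = 23:15 Yalan Province.

23:15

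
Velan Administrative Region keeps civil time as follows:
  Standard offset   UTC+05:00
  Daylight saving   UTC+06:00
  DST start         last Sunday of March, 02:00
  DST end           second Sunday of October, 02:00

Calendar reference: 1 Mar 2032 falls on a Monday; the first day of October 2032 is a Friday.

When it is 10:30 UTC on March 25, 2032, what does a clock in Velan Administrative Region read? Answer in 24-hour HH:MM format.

15:30

1 March 2032 is a Monday, so Sundays fall on 7, 14, 21, 28; the last is March 28.
1 October 2032 is a Friday, so the first Sunday is October 3 and the second is October 10.
At the standard offset (UTC+05:00), 10:30 UTC + 5h = 15:30 Velan Administrative Region standard time.
The standard-time date in Velan Administrative Region, March 25, 2032, is outside the daylight-saving period (28 March – 10 October), so Velan Administrative Region is on standard time, UTC+05:00.
10:30 UTC + 5h = 15:30 local.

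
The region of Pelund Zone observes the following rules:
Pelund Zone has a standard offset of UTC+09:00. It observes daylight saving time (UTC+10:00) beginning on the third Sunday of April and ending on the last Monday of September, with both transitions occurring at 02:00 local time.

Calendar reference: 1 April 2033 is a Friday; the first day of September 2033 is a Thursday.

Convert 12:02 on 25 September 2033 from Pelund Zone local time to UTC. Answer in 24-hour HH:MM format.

1 April 2033 is a Friday, so the first Sunday is April 3 and the third is April 17.
1 September 2033 is a Thursday, so Mondays fall on 5, 12, 19, 26; the last is September 26.
25 September 2033 lies within the daylight-saving period (17 April – 26 September), so Pelund Zone is on daylight time, UTC+10:00.
12:02 local − 10h = 02:02 UTC.

02:02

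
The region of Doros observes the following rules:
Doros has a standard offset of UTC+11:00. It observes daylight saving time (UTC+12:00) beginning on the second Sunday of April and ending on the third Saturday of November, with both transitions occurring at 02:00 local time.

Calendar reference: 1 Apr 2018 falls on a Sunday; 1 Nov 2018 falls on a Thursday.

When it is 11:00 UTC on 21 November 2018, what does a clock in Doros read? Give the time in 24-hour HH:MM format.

1 April 2018 is a Sunday, so the first Sunday is April 1 and the second is April 8.
1 November 2018 is a Thursday, so the first Saturday is November 3 and the third is November 17.
At the standard offset (UTC+11:00), 11:00 UTC + 11h = 22:00 Doros standard time.
Daylight saving runs 8 April – 17 November; the standard-time date in Doros, 21 November 2018, is outside that window, so Doros is on standard time at UTC+11:00.
11:00 UTC + 11h = 22:00 local.

22:00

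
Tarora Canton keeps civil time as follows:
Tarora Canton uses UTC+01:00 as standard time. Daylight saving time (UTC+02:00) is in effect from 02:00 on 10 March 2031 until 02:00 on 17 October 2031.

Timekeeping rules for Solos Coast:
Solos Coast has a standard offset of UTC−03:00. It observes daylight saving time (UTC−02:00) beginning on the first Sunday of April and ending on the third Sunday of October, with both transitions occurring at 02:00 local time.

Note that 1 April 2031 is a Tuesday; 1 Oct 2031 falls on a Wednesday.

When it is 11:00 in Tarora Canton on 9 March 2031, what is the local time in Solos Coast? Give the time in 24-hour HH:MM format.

9 March 2031 does not fall between 10 March and 17 October, so daylight saving is not in effect and Tarora Canton is at UTC+01:00.
11:00 Tarora Canton − 1h = 10:00 UTC.
1 April 2031 is a Tuesday, so the first Sunday is April 6.
1 October 2031 is a Wednesday, so the first Sunday is October 5 and the third is October 19.
At the standard offset (UTC−03:00), 10:00 UTC − 3h = 07:00 Solos Coast standard time.
Daylight saving runs 6 April – 19 October; the standard-time date in Solos Coast, 9 March 2031, is outside that window, so Solos Coast is on standard time at UTC−03:00.
10:00 UTC − 3h = 07:00 Solos Coast.

07:00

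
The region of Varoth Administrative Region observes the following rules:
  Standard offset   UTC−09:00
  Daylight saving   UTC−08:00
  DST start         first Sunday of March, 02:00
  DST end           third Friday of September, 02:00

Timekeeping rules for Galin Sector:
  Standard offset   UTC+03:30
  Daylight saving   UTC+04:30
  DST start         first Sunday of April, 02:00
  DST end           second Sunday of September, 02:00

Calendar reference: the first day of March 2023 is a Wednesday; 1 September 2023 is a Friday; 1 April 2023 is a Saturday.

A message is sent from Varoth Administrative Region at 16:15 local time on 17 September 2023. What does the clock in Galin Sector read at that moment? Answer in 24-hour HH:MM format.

04:45

1 March 2023 is a Wednesday, so the first Sunday is March 5.
1 September 2023 is a Friday, so the first Friday is September 1 and the third is September 15.
17 September 2023 does not fall between 5 March and 15 September, so daylight saving is not in effect and Varoth Administrative Region is at UTC−09:00.
16:15 Varoth Administrative Region + 9h = 01:15 UTC (rolling into the next day, 18 September 2023).
1 April 2023 is a Saturday, so the first Sunday is April 2.
1 September 2023 is a Friday, so the first Sunday is September 3 and the second is September 10.
At the standard offset (UTC+03:30), 01:15 UTC + 3h30m = 04:45 Galin Sector standard time.
The standard-time date in Galin Sector, 18 September 2023, does not fall between 2 April and 10 September, so daylight saving is not in effect and Galin Sector is at UTC+03:30.
01:15 UTC + 3h30m = 04:45 Galin Sector.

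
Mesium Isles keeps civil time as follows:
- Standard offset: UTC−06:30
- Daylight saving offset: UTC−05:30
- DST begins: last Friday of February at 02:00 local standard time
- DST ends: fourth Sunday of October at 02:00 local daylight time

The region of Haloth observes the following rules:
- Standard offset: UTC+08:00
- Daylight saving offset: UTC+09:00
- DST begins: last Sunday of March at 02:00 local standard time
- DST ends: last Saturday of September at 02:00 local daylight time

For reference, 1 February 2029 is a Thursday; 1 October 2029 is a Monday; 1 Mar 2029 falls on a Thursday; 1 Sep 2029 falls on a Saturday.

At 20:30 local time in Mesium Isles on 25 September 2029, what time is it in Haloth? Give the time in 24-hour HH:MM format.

11:00

1 February 2029 is a Thursday, so Fridays fall on 2, 9, 16, 23; the last is February 23.
1 October 2029 is a Monday, so the first Sunday is October 7 and the fourth is October 28.
25 September 2029 lies within the daylight-saving period (23 February – 28 October), so Mesium Isles is on daylight time, UTC−05:30.
20:30 Mesium Isles + 5h30m = 02:00 UTC (rolling into the next day, 26 September 2029).
1 March 2029 is a Thursday, so Sundays fall on 4, 11, 18, 25; the last is March 25.
1 September 2029 is a Saturday, so Saturdays fall on 1, 8, 15, 22, 29; the last is September 29.
At the standard offset (UTC+08:00), 02:00 UTC + 8h = 10:00 Haloth standard time.
The standard-time date in Haloth, 26 September 2029, falls between 25 March and 29 September, so daylight saving is in effect and Haloth is at UTC+09:00.
02:00 UTC + 9h = 11:00 Haloth.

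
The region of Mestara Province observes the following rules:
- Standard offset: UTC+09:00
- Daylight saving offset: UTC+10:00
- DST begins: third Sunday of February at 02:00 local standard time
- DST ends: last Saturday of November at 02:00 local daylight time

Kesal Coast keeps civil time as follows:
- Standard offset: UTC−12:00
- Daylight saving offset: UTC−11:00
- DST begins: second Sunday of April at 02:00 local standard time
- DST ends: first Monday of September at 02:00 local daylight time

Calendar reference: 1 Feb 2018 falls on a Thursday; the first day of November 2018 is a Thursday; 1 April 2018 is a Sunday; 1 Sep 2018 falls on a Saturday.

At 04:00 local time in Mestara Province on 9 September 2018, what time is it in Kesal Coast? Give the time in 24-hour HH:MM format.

1 February 2018 is a Thursday, so the first Sunday is February 4 and the third is February 18.
1 November 2018 is a Thursday, so Saturdays fall on 3, 10, 17, 24; the last is November 24.
9 September 2018 falls between 18 February and 24 November, so daylight saving is in effect and Mestara Province is at UTC+10:00.
04:00 Mestara Province − 10h = 18:00 UTC (rolling into the previous day, 8 September 2018).
1 April 2018 is a Sunday, so the first Sunday is April 1 and the second is April 8.
1 September 2018 is a Saturday, so the first Monday is September 3.
At the standard offset (UTC−12:00), 18:00 UTC − 12h = 06:00 Kesal Coast standard time.
Daylight saving runs 8 April – 3 September; the standard-time date in Kesal Coast, 8 September 2018, is outside that window, so Kesal Coast is on standard time at UTC−12:00.
18:00 UTC − 12h = 06:00 Kesal Coast.

06:00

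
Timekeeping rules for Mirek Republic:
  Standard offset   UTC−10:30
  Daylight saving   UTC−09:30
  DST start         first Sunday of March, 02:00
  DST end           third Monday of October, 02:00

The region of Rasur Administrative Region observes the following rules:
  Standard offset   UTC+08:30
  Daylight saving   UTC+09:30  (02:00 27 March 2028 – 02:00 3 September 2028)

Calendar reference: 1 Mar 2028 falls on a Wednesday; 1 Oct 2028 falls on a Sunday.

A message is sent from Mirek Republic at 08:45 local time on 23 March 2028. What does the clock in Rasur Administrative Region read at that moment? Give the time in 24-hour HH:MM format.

02:45

1 March 2028 is a Wednesday, so the first Sunday is March 5.
1 October 2028 is a Sunday, so the first Monday is October 2 and the third is October 16.
Daylight saving runs 5 March – 16 October; 23 March 2028 is inside that window, so Mirek Republic is at UTC−09:30.
08:45 Mirek Republic + 9h30m = 18:15 UTC.
At the standard offset (UTC+08:30), 18:15 UTC + 8h30m = 02:45 Rasur Administrative Region standard time (rolling into the next day, 24 March 2028).
Daylight saving runs 27 March – 3 September; the standard-time date in Rasur Administrative Region, 24 March 2028, is outside that window, so Rasur Administrative Region is on standard time at UTC+08:30.
18:15 UTC + 8h30m = 02:45 Rasur Administrative Region (rolling into the next day, 24 March 2028).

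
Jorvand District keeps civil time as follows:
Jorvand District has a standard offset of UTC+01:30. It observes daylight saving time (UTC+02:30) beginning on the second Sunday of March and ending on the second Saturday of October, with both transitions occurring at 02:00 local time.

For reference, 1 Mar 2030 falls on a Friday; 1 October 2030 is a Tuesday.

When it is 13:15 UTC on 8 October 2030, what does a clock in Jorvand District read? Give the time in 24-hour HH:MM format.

1 March 2030 is a Friday, so the first Sunday is March 3 and the second is March 10.
1 October 2030 is a Tuesday, so the first Saturday is October 5 and the second is October 12.
At the standard offset (UTC+01:30), 13:15 UTC + 1h30m = 14:45 Jorvand District standard time.
Daylight saving runs 10 March – 12 October; the standard-time date in Jorvand District, 8 October 2030, is inside that window, so Jorvand District is at UTC+02:30.
13:15 UTC + 2h30m = 15:45 local.

15:45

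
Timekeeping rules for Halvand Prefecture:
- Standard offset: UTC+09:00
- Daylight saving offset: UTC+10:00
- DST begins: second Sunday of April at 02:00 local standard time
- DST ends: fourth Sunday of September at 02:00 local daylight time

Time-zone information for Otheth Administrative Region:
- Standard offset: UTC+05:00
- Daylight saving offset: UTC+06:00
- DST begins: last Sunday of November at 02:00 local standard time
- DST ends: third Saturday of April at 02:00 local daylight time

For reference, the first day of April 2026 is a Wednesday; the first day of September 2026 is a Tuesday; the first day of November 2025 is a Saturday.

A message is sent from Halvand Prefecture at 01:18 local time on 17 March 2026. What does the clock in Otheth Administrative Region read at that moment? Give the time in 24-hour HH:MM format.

1 April 2026 is a Wednesday, so the first Sunday is April 5 and the second is April 12.
1 September 2026 is a Tuesday, so the first Sunday is September 6 and the fourth is September 27.
17 March 2026 is outside the daylight-saving period (12 April – 27 September), so Halvand Prefecture is on standard time, UTC+09:00.
01:18 Halvand Prefecture − 9h = 16:18 UTC (rolling into the previous day, 16 March 2026).
1 November 2025 is a Saturday, so Sundays fall on 2, 9, 16, 23, 30; the last is November 30.
1 April 2026 is a Wednesday, so the first Saturday is April 4 and the third is April 18.
At the standard offset (UTC+05:00), 16:18 UTC + 5h = 21:18 Otheth Administrative Region standard time.
The standard-time date in Otheth Administrative Region, 16 March 2026, falls between 30 November 2025 and 18 April 2026, so daylight saving is in effect and Otheth Administrative Region is at UTC+06:00.
16:18 UTC + 6h = 22:18 Otheth Administrative Region.

22:18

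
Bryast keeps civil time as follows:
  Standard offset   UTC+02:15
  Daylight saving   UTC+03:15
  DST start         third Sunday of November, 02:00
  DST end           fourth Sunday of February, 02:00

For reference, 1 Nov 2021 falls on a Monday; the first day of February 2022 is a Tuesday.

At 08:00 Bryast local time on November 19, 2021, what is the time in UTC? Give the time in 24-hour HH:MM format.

1 November 2021 is a Monday, so the first Sunday is November 7 and the third is November 21.
1 February 2022 is a Tuesday, so the first Sunday is February 6 and the fourth is February 27.
Daylight saving runs 21 November 2021 – 27 February 2022; November 19, 2021 is outside that window, so Bryast is on standard time at UTC+02:15.
08:00 local − 2h15m = 05:45 UTC.

05:45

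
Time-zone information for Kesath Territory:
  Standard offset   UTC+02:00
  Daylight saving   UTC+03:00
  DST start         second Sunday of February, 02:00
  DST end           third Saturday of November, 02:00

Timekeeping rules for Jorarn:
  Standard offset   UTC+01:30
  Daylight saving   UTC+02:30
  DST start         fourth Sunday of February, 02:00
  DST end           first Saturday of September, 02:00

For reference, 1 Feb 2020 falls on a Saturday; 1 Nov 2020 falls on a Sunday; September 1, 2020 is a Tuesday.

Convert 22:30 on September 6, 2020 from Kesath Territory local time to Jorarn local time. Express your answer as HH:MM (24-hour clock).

21:00

1 February 2020 is a Saturday, so the first Sunday is February 2 and the second is February 9.
1 November 2020 is a Sunday, so the first Saturday is November 7 and the third is November 21.
September 6, 2020 falls between 9 February and 21 November, so daylight saving is in effect and Kesath Territory is at UTC+03:00.
22:30 Kesath Territory − 3h = 19:30 UTC.
1 February 2020 is a Saturday, so the first Sunday is February 2 and the fourth is February 23.
1 September 2020 is a Tuesday, so the first Saturday is September 5.
At the standard offset (UTC+01:30), 19:30 UTC + 1h30m = 21:00 Jorarn standard time.
Daylight saving runs 23 February – 5 September; the standard-time date in Jorarn, September 6, 2020, is outside that window, so Jorarn is on standard time at UTC+01:30.
19:30 UTC + 1h30m = 21:00 Jorarn.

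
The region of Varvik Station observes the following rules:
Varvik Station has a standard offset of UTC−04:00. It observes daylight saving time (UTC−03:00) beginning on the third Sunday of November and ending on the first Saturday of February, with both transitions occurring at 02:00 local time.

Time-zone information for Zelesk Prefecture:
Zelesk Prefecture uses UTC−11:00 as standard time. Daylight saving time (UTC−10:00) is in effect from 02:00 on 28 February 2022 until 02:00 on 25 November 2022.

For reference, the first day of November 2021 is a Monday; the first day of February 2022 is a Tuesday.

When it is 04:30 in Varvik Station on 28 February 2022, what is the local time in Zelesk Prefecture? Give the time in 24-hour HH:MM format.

1 November 2021 is a Monday, so the first Sunday is November 7 and the third is November 21.
1 February 2022 is a Tuesday, so the first Saturday is February 5.
Daylight saving runs 21 November 2021 – 5 February 2022; 28 February 2022 is outside that window, so Varvik Station is on standard time at UTC−04:00.
04:30 Varvik Station + 4h = 08:30 UTC.
At the standard offset (UTC−11:00), 08:30 UTC − 11h = 21:30 Zelesk Prefecture standard time (rolling into the previous day, 27 February 2022).
The standard-time date in Zelesk Prefecture, 27 February 2022, is outside the daylight-saving period (28 February – 25 November), so Zelesk Prefecture is on standard time, UTC−11:00.
08:30 UTC − 11h = 21:30 Zelesk Prefecture (rolling into the previous day, 27 February 2022).

21:30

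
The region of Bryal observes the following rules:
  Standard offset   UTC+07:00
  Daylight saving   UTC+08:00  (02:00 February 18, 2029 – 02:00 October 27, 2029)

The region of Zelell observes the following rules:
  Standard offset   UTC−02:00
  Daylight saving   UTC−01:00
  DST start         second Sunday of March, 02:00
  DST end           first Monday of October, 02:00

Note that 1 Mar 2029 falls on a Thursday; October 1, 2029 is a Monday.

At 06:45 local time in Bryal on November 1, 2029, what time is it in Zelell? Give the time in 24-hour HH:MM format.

November 1, 2029 does not fall between 18 February and 27 October, so daylight saving is not in effect and Bryal is at UTC+07:00.
06:45 Bryal − 7h = 23:45 UTC (rolling into the previous day, 31 October 2029).
1 March 2029 is a Thursday, so the first Sunday is March 4 and the second is March 11.
1 October 2029 is a Monday, so the first Monday is October 1.
At the standard offset (UTC−02:00), 23:45 UTC − 2h = 21:45 Zelell standard time.
The standard-time date in Zelell, October 31, 2029, does not fall between 11 March and 1 October, so daylight saving is not in effect and Zelell is at UTC−02:00.
23:45 UTC − 2h = 21:45 Zelell.

21:45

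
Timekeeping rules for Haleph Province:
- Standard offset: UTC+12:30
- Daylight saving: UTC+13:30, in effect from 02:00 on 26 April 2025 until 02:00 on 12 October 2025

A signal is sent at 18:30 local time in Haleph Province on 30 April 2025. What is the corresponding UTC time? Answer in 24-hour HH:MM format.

05:00

30 April 2025 falls between 26 April and 12 October, so daylight saving is in effect and Haleph Province is at UTC+13:30.
18:30 local − 13h30m = 05:00 UTC.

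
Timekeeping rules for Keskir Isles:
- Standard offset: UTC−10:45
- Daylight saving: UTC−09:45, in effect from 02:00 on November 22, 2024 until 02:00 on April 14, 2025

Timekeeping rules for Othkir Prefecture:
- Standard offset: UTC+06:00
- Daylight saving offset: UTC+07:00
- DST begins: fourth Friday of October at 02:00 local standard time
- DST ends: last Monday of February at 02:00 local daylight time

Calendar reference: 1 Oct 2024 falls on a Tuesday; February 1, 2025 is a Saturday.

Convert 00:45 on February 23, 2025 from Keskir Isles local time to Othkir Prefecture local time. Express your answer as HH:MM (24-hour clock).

Daylight saving runs 22 November 2024 – 14 April 2025; February 23, 2025 is inside that window, so Keskir Isles is at UTC−09:45.
00:45 Keskir Isles + 9h45m = 10:30 UTC.
1 October 2024 is a Tuesday, so the first Friday is October 4 and the fourth is October 25.
1 February 2025 is a Saturday, so Mondays fall on 3, 10, 17, 24; the last is February 24.
At the standard offset (UTC+06:00), 10:30 UTC + 6h = 16:30 Othkir Prefecture standard time.
Daylight saving runs 25 October 2024 – 24 February 2025; the standard-time date in Othkir Prefecture, February 23, 2025, is inside that window, so Othkir Prefecture is at UTC+07:00.
10:30 UTC + 7h = 17:30 Othkir Prefecture.

17:30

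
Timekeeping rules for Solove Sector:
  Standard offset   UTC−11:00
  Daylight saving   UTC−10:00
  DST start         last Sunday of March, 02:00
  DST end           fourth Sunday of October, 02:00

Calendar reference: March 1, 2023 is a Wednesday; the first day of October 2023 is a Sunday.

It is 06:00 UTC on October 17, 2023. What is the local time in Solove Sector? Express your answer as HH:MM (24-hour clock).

1 March 2023 is a Wednesday, so Sundays fall on 5, 12, 19, 26; the last is March 26.
1 October 2023 is a Sunday, so the first Sunday is October 1 and the fourth is October 22.
At the standard offset (UTC−11:00), 06:00 UTC − 11h = 19:00 Solove Sector standard time (rolling into the previous day, 16 October 2023).
Daylight saving runs 26 March – 22 October; the standard-time date in Solove Sector, October 16, 2023, is inside that window, so Solove Sector is at UTC−10:00.
06:00 UTC − 10h = 20:00 local (rolling into the previous day, 16 October 2023).

20:00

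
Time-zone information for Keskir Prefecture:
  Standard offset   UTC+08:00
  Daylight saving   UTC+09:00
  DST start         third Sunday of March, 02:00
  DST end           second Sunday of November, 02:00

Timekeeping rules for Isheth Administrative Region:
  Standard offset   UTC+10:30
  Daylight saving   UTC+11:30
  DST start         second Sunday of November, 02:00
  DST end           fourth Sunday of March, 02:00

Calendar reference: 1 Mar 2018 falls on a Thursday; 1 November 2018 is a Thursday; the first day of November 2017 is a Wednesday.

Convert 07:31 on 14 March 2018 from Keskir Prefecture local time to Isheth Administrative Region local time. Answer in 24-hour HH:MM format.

11:01

1 March 2018 is a Thursday, so the first Sunday is March 4 and the third is March 18.
1 November 2018 is a Thursday, so the first Sunday is November 4 and the second is November 11.
14 March 2018 does not fall between 18 March and 11 November, so daylight saving is not in effect and Keskir Prefecture is at UTC+08:00.
07:31 Keskir Prefecture − 8h = 23:31 UTC (rolling into the previous day, 13 March 2018).
1 November 2017 is a Wednesday, so the first Sunday is November 5 and the second is November 12.
1 March 2018 is a Thursday, so the first Sunday is March 4 and the fourth is March 25.
At the standard offset (UTC+10:30), 23:31 UTC + 10h30m = 10:01 Isheth Administrative Region standard time (rolling into the next day, 14 March 2018).
Daylight saving runs 12 November 2017 – 25 March 2018; the standard-time date in Isheth Administrative Region, 14 March 2018, is inside that window, so Isheth Administrative Region is at UTC+11:30.
23:31 UTC + 11h30m = 11:01 Isheth Administrative Region (rolling into the next day, 14 March 2018).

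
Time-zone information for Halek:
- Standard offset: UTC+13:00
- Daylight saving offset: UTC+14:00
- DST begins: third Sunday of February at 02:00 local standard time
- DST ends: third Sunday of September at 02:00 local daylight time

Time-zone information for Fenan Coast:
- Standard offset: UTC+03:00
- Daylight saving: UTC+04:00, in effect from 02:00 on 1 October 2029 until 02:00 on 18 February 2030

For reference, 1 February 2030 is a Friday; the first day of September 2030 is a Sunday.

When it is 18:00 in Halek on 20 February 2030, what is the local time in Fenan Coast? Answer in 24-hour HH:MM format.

1 February 2030 is a Friday, so the first Sunday is February 3 and the third is February 17.
1 September 2030 is a Sunday, so the first Sunday is September 1 and the third is September 15.
20 February 2030 falls between 17 February and 15 September, so daylight saving is in effect and Halek is at UTC+14:00.
18:00 Halek − 14h = 04:00 UTC.
At the standard offset (UTC+03:00), 04:00 UTC + 3h = 07:00 Fenan Coast standard time.
The standard-time date in Fenan Coast, 20 February 2030, is outside the daylight-saving period (1 October 2029 – 18 February 2030), so Fenan Coast is on standard time, UTC+03:00.
04:00 UTC + 3h = 07:00 Fenan Coast.

07:00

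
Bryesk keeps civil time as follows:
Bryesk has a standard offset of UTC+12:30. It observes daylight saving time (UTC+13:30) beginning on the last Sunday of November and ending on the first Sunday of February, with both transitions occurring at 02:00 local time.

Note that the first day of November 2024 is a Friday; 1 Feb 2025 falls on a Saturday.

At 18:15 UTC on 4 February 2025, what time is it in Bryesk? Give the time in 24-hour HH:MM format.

1 November 2024 is a Friday, so Sundays fall on 3, 10, 17, 24; the last is November 24.
1 February 2025 is a Saturday, so the first Sunday is February 2.
At the standard offset (UTC+12:30), 18:15 UTC + 12h30m = 06:45 Bryesk standard time (rolling into the next day, 5 February 2025).
Daylight saving runs 24 November 2024 – 2 February 2025; the standard-time date in Bryesk, 5 February 2025, is outside that window, so Bryesk is on standard time at UTC+12:30.
18:15 UTC + 12h30m = 06:45 local (rolling into the next day, 5 February 2025).

06:45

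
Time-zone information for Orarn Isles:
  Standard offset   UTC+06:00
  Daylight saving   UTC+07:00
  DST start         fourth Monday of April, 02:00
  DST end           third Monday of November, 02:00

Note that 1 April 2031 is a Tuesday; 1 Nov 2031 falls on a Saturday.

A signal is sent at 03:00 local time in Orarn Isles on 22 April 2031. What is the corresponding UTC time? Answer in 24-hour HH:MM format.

21:00

1 April 2031 is a Tuesday, so the first Monday is April 7 and the fourth is April 28.
1 November 2031 is a Saturday, so the first Monday is November 3 and the third is November 17.
22 April 2031 is outside the daylight-saving period (28 April – 17 November), so Orarn Isles is on standard time, UTC+06:00.
03:00 local − 6h = 21:00 UTC (rolling into the previous day, 21 April 2031).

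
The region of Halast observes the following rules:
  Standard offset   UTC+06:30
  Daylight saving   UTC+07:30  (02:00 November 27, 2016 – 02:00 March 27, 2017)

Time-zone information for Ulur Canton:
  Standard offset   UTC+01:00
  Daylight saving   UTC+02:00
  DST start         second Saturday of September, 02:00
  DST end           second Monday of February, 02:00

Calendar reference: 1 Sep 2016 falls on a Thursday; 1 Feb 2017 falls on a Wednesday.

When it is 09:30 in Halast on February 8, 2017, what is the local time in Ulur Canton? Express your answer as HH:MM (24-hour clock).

February 8, 2017 falls between 27 November 2016 and 27 March 2017, so daylight saving is in effect and Halast is at UTC+07:30.
09:30 Halast − 7h30m = 02:00 UTC.
1 September 2016 is a Thursday, so the first Saturday is September 3 and the second is September 10.
1 February 2017 is a Wednesday, so the first Monday is February 6 and the second is February 13.
At the standard offset (UTC+01:00), 02:00 UTC + 1h = 03:00 Ulur Canton standard time.
The standard-time date in Ulur Canton, February 8, 2017, lies within the daylight-saving period (10 September 2016 – 13 February 2017), so Ulur Canton is on daylight time, UTC+02:00.
02:00 UTC + 2h = 04:00 Ulur Canton.

04:00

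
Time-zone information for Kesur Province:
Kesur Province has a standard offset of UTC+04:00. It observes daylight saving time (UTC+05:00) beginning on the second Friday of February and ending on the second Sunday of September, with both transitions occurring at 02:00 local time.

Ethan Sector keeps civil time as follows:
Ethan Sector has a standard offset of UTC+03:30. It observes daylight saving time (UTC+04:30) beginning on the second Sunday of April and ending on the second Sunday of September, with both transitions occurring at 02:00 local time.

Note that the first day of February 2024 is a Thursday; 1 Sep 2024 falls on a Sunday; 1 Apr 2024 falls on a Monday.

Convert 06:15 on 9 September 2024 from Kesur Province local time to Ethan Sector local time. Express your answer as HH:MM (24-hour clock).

05:45

1 February 2024 is a Thursday, so the first Friday is February 2 and the second is February 9.
1 September 2024 is a Sunday, so the first Sunday is September 1 and the second is September 8.
9 September 2024 is outside the daylight-saving period (9 February – 8 September), so Kesur Province is on standard time, UTC+04:00.
06:15 Kesur Province − 4h = 02:15 UTC.
1 April 2024 is a Monday, so the first Sunday is April 7 and the second is April 14.
1 September 2024 is a Sunday, so the first Sunday is September 1 and the second is September 8.
At the standard offset (UTC+03:30), 02:15 UTC + 3h30m = 05:45 Ethan Sector standard time.
The standard-time date in Ethan Sector, 9 September 2024, does not fall between 14 April and 8 September, so daylight saving is not in effect and Ethan Sector is at UTC+03:30.
02:15 UTC + 3h30m = 05:45 Ethan Sector.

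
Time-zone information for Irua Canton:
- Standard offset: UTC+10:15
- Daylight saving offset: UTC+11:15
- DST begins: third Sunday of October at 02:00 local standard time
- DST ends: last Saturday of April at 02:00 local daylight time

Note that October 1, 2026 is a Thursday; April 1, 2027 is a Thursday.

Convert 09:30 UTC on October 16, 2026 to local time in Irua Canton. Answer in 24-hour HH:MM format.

1 October 2026 is a Thursday, so the first Sunday is October 4 and the third is October 18.
1 April 2027 is a Thursday, so Saturdays fall on 3, 10, 17, 24; the last is April 24.
At the standard offset (UTC+10:15), 09:30 UTC + 10h15m = 19:45 Irua Canton standard time.
Daylight saving runs 18 October 2026 – 24 April 2027; the standard-time date in Irua Canton, October 16, 2026, is outside that window, so Irua Canton is on standard time at UTC+10:15.
09:30 UTC + 10h15m = 19:45 local.

19:45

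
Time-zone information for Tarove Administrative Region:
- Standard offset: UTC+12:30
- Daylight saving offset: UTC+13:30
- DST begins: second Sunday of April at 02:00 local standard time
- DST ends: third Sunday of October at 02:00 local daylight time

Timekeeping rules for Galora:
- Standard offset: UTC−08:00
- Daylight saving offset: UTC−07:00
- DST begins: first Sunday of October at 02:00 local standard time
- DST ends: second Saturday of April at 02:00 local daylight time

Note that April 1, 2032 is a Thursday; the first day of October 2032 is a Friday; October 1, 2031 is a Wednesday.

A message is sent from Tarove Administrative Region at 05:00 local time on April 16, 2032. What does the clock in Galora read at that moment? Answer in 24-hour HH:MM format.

07:30

1 April 2032 is a Thursday, so the first Sunday is April 4 and the second is April 11.
1 October 2032 is a Friday, so the first Sunday is October 3 and the third is October 17.
Daylight saving runs 11 April – 17 October; April 16, 2032 is inside that window, so Tarove Administrative Region is at UTC+13:30.
05:00 Tarove Administrative Region − 13h30m = 15:30 UTC (rolling into the previous day, 15 April 2032).
1 October 2031 is a Wednesday, so the first Sunday is October 5.
1 April 2032 is a Thursday, so the first Saturday is April 3 and the second is April 10.
At the standard offset (UTC−08:00), 15:30 UTC − 8h = 07:30 Galora standard time.
The standard-time date in Galora, April 15, 2032, is outside the daylight-saving period (5 October 2031 – 10 April 2032), so Galora is on standard time, UTC−08:00.
15:30 UTC − 8h = 07:30 Galora.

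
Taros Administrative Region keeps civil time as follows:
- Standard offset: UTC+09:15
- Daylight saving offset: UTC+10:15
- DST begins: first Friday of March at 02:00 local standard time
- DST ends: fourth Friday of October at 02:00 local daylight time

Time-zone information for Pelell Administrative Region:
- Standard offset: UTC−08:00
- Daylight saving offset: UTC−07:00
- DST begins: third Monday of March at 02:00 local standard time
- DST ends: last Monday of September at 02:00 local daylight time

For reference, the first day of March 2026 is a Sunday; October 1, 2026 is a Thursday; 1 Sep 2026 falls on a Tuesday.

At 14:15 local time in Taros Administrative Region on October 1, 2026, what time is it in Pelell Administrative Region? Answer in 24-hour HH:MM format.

1 March 2026 is a Sunday, so the first Friday is March 6.
1 October 2026 is a Thursday, so the first Friday is October 2 and the fourth is October 23.
Daylight saving runs 6 March – 23 October; October 1, 2026 is inside that window, so Taros Administrative Region is at UTC+10:15.
14:15 Taros Administrative Region − 10h15m = 04:00 UTC.
1 March 2026 is a Sunday, so the first Monday is March 2 and the third is March 16.
1 September 2026 is a Tuesday, so Mondays fall on 7, 14, 21, 28; the last is September 28.
At the standard offset (UTC−08:00), 04:00 UTC − 8h = 20:00 Pelell Administrative Region standard time (rolling into the previous day, 30 September 2026).
Daylight saving runs 16 March – 28 September; the standard-time date in Pelell Administrative Region, September 30, 2026, is outside that window, so Pelell Administrative Region is on standard time at UTC−08:00.
04:00 UTC − 8h = 20:00 Pelell Administrative Region (rolling into the previous day, 30 September 2026).

20:00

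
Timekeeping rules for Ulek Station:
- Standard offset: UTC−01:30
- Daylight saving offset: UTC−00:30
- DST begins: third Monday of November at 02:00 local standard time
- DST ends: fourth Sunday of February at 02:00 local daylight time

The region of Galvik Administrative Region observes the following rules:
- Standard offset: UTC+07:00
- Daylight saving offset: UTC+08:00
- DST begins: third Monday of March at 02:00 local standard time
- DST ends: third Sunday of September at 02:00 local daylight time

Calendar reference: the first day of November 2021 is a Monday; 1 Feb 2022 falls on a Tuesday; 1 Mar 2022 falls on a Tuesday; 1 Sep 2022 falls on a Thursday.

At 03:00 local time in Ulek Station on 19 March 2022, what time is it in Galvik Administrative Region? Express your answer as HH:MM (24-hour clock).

1 November 2021 is a Monday, so the first Monday is November 1 and the third is November 15.
1 February 2022 is a Tuesday, so the first Sunday is February 6 and the fourth is February 27.
19 March 2022 is outside the daylight-saving period (15 November 2021 – 27 February 2022), so Ulek Station is on standard time, UTC−01:30.
03:00 Ulek Station + 1h30m = 04:30 UTC.
1 March 2022 is a Tuesday, so the first Monday is March 7 and the third is March 21.
1 September 2022 is a Thursday, so the first Sunday is September 4 and the third is September 18.
At the standard offset (UTC+07:00), 04:30 UTC + 7h = 11:30 Galvik Administrative Region standard time.
Daylight saving runs 21 March – 18 September; the standard-time date in Galvik Administrative Region, 19 March 2022, is outside that window, so Galvik Administrative Region is on standard time at UTC+07:00.
04:30 UTC + 7h = 11:30 Galvik Administrative Region.

11:30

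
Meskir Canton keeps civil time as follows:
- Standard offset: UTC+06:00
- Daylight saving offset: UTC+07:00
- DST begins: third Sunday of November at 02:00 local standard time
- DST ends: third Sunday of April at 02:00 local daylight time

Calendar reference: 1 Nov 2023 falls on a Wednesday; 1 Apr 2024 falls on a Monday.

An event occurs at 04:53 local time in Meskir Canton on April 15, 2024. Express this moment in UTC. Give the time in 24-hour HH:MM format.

1 November 2023 is a Wednesday, so the first Sunday is November 5 and the third is November 19.
1 April 2024 is a Monday, so the first Sunday is April 7 and the third is April 21.
April 15, 2024 falls between 19 November 2023 and 21 April 2024, so daylight saving is in effect and Meskir Canton is at UTC+07:00.
04:53 local − 7h = 21:53 UTC (rolling into the previous day, 14 April 2024).

21:53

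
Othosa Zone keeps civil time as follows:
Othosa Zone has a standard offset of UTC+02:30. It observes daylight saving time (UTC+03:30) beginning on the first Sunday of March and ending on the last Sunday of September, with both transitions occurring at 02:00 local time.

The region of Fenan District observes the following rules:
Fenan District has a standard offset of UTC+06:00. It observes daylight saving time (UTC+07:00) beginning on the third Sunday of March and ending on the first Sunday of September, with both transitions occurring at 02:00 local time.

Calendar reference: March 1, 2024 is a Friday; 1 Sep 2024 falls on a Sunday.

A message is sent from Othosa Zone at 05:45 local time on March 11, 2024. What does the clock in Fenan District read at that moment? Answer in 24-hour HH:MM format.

1 March 2024 is a Friday, so the first Sunday is March 3.
1 September 2024 is a Sunday, so Sundays fall on 1, 8, 15, 22, 29; the last is September 29.
Daylight saving runs 3 March – 29 September; March 11, 2024 is inside that window, so Othosa Zone is at UTC+03:30.
05:45 Othosa Zone − 3h30m = 02:15 UTC.
1 March 2024 is a Friday, so the first Sunday is March 3 and the third is March 17.
1 September 2024 is a Sunday, so the first Sunday is September 1.
At the standard offset (UTC+06:00), 02:15 UTC + 6h = 08:15 Fenan District standard time.
The standard-time date in Fenan District, March 11, 2024, does not fall between 17 March and 1 September, so daylight saving is not in effect and Fenan District is at UTC+06:00.
02:15 UTC + 6h = 08:15 Fenan District.

08:15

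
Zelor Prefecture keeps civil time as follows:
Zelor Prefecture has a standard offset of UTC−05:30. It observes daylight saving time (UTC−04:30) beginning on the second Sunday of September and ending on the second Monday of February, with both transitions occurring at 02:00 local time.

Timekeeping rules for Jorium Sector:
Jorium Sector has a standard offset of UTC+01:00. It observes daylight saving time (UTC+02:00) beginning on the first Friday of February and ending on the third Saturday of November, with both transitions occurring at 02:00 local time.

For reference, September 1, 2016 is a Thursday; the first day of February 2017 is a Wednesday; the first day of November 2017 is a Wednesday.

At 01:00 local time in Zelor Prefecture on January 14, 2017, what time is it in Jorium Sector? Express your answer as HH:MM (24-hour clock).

1 September 2016 is a Thursday, so the first Sunday is September 4 and the second is September 11.
1 February 2017 is a Wednesday, so the first Monday is February 6 and the second is February 13.
Daylight saving runs 11 September 2016 – 13 February 2017; January 14, 2017 is inside that window, so Zelor Prefecture is at UTC−04:30.
01:00 Zelor Prefecture + 4h30m = 05:30 UTC.
1 February 2017 is a Wednesday, so the first Friday is February 3.
1 November 2017 is a Wednesday, so the first Saturday is November 4 and the third is November 18.
At the standard offset (UTC+01:00), 05:30 UTC + 1h = 06:30 Jorium Sector standard time.
Daylight saving runs 3 February – 18 November; the standard-time date in Jorium Sector, January 14, 2017, is outside that window, so Jorium Sector is on standard time at UTC+01:00.
05:30 UTC + 1h = 06:30 Jorium Sector.

06:30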